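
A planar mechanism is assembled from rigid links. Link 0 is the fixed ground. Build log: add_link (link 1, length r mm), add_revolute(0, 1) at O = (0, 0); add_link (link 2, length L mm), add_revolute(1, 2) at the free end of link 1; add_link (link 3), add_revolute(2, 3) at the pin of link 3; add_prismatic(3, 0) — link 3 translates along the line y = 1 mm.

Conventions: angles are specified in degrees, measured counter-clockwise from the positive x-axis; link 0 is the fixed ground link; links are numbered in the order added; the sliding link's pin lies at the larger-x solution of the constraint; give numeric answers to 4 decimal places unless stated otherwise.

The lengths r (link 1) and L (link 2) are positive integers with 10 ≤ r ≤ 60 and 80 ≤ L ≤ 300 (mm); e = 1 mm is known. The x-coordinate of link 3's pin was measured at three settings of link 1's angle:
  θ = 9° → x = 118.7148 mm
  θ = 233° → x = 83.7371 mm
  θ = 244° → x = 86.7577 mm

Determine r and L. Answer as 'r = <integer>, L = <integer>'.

constraint per measurement: (x − r cos θ)² + (r sin θ − e)² = L²
subtracting the θ₁ and θ₂ equations cancels the r² and L² terms:
r = (x₁² − x₂²) / (2[(x₁cos θ₁ + e sin θ₁) − (x₂cos θ₂ + e sin θ₂)]) = 21.0000 → r = 21
L² = (x₁ − r cos θ₁)² + (r sin θ₁ − e)² = 9603.9981 → L = 98.0000 → L = 98
check at θ₃=244°: x = 86.7577 (printed 86.7577) ✓

r = 21, L = 98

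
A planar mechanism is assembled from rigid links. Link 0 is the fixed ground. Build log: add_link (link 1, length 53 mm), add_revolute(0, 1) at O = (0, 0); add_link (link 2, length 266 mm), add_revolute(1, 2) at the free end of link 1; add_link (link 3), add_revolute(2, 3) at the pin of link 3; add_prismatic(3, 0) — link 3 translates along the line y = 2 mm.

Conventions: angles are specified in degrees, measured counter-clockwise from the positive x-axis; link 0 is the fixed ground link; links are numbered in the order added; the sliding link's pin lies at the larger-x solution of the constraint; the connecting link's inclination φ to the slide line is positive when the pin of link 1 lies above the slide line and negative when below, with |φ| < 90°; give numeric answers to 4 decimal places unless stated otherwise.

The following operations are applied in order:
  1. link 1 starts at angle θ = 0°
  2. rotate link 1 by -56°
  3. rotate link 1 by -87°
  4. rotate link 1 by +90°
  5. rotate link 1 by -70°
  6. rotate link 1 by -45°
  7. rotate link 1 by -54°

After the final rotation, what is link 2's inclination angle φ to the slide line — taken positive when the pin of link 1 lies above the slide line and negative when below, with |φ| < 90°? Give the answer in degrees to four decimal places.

geometry: r = 53 mm, L = 266 mm, e = 2 mm; θ starts at 0°
rotate link 1 by -56°: θ ← 0° -56° = -56°
rotate link 1 by -87°: θ ← -56° -87° = -143°
rotate link 1 by +90°: θ ← -143° +90° = -53°
rotate link 1 by -70°: θ ← -53° -70° = -123°
rotate link 1 by -45°: θ ← -123° -45° = -168°
rotate link 1 by -54°: θ ← -168° -54° = -222°
h = r sin θ − e = 35.463922 − 2 = 33.463922
sin φ = h / L = 33.463922 / 266 = 0.12580422
φ = arcsin(0.12580422) = 7.227201°

7.2272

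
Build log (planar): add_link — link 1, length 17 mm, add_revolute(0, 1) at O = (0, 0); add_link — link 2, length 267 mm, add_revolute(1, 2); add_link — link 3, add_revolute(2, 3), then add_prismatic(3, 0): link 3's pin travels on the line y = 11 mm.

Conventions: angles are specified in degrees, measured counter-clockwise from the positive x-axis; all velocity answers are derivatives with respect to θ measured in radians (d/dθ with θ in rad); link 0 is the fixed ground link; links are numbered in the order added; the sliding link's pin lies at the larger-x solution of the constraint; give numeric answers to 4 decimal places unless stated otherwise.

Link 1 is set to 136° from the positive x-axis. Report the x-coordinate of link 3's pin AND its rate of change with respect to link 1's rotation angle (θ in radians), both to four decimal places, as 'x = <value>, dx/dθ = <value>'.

geometry: r = 17 mm, L = 267 mm, e = 11 mm
crank pin P = (r cos θ, r sin θ) = (-12.228777, 11.809192)
h = r sin θ − e = 11.809192 − 11 = 0.809192
x = r cos θ + √(L² − h²) = -12.228777 + 266.998774 = 254.769997
dx/dθ = −r sin θ − h·r cos θ/√(L² − h²) (θ in radians; h = 0.809192) = -11.772131

x = 254.7700, dx/dθ = -11.7721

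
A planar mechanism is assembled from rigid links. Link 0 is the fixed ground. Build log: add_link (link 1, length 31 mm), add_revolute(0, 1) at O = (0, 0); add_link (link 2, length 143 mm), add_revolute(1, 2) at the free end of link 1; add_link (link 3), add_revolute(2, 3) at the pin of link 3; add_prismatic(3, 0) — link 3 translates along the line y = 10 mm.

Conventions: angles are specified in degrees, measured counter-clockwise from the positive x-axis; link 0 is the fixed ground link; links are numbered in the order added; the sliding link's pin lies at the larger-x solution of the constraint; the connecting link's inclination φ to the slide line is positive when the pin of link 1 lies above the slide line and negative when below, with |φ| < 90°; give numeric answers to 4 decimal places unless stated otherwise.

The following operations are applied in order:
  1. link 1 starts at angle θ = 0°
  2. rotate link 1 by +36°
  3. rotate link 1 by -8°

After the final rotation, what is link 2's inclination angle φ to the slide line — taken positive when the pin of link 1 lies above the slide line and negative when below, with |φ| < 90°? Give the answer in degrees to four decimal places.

geometry: r = 31 mm, L = 143 mm, e = 10 mm; θ starts at 0°
rotate link 1 by +36°: θ ← 0° +36° = 36°
rotate link 1 by -8°: θ ← 36° -8° = 28°
h = r sin θ − e = 14.553618 − 10 = 4.553618
sin φ = h / L = 4.553618 / 143 = 0.03184349
φ = arcsin(0.03184349) = 1.824806°

1.8248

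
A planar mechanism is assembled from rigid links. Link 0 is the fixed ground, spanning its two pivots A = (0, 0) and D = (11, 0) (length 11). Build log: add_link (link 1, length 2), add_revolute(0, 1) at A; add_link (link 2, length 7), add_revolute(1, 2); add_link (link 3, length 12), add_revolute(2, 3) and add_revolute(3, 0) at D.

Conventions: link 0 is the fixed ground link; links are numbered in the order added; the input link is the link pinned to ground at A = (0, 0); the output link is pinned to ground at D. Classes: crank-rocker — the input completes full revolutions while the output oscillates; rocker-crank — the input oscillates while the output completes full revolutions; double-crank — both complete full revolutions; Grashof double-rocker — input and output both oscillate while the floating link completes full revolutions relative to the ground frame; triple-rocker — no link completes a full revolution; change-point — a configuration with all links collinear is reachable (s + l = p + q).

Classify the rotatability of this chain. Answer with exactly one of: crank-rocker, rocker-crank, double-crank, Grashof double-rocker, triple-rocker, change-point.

lengths: ground=11, input=2, coupler=7, output=12
sorted: s=2 (shortest), l=12 (longest), p+q=18
s + l = 14 vs p + q = 18
s + l < p + q (Grashof) with shortest = input link → crank-rocker

crank-rocker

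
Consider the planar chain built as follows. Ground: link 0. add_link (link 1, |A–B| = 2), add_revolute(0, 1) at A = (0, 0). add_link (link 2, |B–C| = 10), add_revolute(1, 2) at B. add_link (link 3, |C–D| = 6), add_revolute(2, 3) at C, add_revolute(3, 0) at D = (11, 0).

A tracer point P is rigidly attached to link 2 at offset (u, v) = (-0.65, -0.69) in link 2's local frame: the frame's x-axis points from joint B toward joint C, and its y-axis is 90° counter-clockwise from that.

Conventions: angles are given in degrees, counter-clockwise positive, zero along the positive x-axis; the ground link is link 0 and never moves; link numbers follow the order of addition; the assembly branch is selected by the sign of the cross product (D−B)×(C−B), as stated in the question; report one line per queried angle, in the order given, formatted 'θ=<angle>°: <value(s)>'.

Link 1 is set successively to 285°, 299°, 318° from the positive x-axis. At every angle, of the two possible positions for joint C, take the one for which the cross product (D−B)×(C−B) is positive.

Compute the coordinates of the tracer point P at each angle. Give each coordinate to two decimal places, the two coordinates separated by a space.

A=(0,0), D=(11.00,0)
θ=285°: B = A + 2.00·(cos285°, sin285°) = (0.5176, -1.9319)
θ=285°: |BD| = 10.6589
θ=285°: circle(B,10.00) ∩ circle(D,6.00): a=8.3316, h=5.5303
θ=285°:   candidates: C₊=(7.7090,5.0169) cross=58.947; C₋=(9.7136,-5.8605) cross=-58.947
θ=285°:   branch + wants cross > 0 → take C=(7.7090,5.0169) (cross=58.947)
θ=285°: ex = (C−B)/|BC| = (0.7191,0.6949); ey = (-0.6949,0.7191)
θ=285°: P = B + -0.65·ex + -0.69·ey = (0.5297,-2.8797)
θ=299°: B = A + 2.00·(cos299°, sin299°) = (0.9696, -1.7492)
θ=299°: |BD| = 10.1818
θ=299°: circle(B,10.00) ∩ circle(D,6.00): a=8.2338, h=5.6750
θ=299°:   candidates: C₊=(8.1060,5.2559) cross=57.781; C₋=(10.0559,-5.9253) cross=-57.781
θ=299°:   branch + wants cross > 0 → take C=(8.1060,5.2559) (cross=57.781)
θ=299°: ex = (C−B)/|BC| = (0.7136,0.7005); ey = (-0.7005,0.7136)
θ=299°: P = B + -0.65·ex + -0.69·ey = (0.9891,-2.6970)
θ=318°: B = A + 2.00·(cos318°, sin318°) = (1.4863, -1.3383)
θ=318°: |BD| = 9.6074
θ=318°: circle(B,10.00) ∩ circle(D,6.00): a=8.1345, h=5.8164
θ=318°:   candidates: C₊=(8.7313,5.5545) cross=55.880; C₋=(10.3516,-5.9649) cross=-55.880
θ=318°:   branch + wants cross > 0 → take C=(8.7313,5.5545) (cross=55.880)
θ=318°: ex = (C−B)/|BC| = (0.7245,0.6893); ey = (-0.6893,0.7245)
θ=318°: P = B + -0.65·ex + -0.69·ey = (1.4910,-2.2862)

θ=285°: 0.53 -2.88
θ=299°: 0.99 -2.70
θ=318°: 1.49 -2.29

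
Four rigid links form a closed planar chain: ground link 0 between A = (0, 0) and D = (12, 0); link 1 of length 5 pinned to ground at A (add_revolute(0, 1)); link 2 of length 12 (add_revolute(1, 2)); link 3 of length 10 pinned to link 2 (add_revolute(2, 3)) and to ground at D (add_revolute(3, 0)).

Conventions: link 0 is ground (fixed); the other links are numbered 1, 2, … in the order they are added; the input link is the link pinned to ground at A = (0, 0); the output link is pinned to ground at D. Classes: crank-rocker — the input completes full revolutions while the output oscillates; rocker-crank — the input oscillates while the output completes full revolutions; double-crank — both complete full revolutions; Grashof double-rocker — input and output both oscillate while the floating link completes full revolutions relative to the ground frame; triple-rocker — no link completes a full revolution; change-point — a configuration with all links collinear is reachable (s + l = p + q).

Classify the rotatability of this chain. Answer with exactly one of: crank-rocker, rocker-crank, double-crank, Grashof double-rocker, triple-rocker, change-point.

lengths: ground=12, input=5, coupler=12, output=10
sorted: s=5 (shortest), l=12 (longest), p+q=22
s + l = 17 vs p + q = 22
s + l < p + q (Grashof) with shortest = input link → crank-rocker

crank-rocker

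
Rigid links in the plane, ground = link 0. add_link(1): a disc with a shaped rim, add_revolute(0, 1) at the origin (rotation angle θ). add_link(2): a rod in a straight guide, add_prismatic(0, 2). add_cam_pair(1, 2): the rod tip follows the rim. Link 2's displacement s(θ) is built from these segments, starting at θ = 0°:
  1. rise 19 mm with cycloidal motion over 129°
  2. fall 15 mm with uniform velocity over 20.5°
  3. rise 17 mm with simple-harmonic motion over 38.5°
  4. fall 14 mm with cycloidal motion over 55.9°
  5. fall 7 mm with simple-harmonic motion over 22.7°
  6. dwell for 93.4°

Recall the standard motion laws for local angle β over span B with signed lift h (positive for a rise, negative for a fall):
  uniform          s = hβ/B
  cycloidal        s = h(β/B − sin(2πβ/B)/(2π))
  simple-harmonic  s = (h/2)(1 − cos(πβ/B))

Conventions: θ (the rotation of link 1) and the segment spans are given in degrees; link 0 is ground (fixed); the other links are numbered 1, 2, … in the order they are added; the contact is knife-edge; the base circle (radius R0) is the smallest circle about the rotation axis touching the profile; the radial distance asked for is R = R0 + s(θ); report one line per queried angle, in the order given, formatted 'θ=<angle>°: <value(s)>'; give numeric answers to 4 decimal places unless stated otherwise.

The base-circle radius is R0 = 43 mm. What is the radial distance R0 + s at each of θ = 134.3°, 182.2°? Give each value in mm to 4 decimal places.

segment 1 (0° to 129°, cycloidal, h = 19) is passed completely: s = 0.0000 + (19) = 19.0000
θ = 134.3° falls in segment 2 (129° to 149.5°, uniform, h = -15): β = 134.3 − 129 = 5.3°, B = 20.5°; Δs = -15·5.3/20.5 = -3.8780; s = 19.0000 − 3.8780 = 15.1220
segment 2 (129° to 149.5°, uniform, h = -15) is passed completely: s = 19.0000 + (-15) = 4.0000
θ = 182.2° falls in segment 3 (149.5° to 188°, simple-harmonic, h = 17): β = 182.2 − 149.5 = 32.7°, B = 38.5°; Δs = 17/2·(1 − cos(π·0.8494)) = 16.0657; s = 4.0000 + 16.0657 = 20.0657
θ=134.3°: R = R0 + s = 43 + 15.1220 = 58.1220
θ=182.2°: R = R0 + s = 43 + 20.0657 = 63.0657

θ=134.3°: 58.1220
θ=182.2°: 63.0657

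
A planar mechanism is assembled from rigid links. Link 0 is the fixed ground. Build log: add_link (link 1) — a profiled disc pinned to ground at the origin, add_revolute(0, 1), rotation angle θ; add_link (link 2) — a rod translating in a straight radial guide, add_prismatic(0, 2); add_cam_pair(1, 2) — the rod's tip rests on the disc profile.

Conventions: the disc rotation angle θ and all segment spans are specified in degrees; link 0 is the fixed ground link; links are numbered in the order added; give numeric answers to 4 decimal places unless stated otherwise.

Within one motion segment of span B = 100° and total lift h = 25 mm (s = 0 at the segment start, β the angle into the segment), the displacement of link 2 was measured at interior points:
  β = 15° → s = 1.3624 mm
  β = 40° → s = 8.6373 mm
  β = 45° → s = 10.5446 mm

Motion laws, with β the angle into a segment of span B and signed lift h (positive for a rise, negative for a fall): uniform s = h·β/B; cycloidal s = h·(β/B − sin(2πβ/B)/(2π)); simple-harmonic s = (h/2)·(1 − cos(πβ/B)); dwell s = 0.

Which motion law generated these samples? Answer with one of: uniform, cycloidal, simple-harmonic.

candidates at β/B = r: uniform s = h·r (linear in β); cycloidal s = h·(r − sin(2πr)/(2π)); simple-harmonic s = (h/2)(1 − cos(πr))
β=15°: printed 1.3624 | uniform 3.7500, cycloidal 0.5310, simple-harmonic 1.3624
β=40°: printed 8.6373 | uniform 10.0000, cycloidal 7.6613, simple-harmonic 8.6373
β=45°: printed 10.5446 | uniform 11.2500, cycloidal 10.0205, simple-harmonic 10.5446
only one law matches every sample → simple-harmonic

simple-harmonic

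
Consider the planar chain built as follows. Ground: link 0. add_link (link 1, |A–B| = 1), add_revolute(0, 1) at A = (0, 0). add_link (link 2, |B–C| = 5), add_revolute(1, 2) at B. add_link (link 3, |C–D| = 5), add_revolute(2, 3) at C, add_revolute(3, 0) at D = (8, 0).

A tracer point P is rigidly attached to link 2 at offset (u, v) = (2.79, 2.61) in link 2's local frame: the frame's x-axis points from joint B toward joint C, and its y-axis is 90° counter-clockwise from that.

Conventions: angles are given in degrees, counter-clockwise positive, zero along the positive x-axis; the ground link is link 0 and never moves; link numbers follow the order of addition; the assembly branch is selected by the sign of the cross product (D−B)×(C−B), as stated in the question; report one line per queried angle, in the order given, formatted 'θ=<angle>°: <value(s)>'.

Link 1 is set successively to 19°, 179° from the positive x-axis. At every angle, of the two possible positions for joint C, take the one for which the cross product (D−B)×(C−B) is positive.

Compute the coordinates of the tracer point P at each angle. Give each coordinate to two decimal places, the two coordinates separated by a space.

A=(0,0), D=(8.00,0)
θ=19°: B = A + 1.00·(cos19°, sin19°) = (0.9455, 0.3256)
θ=19°: |BD| = 7.0620
θ=19°: circle(B,5.00) ∩ circle(D,5.00): a=3.5310, h=3.5401
θ=19°:   candidates: C₊=(4.6360,3.6991) cross=25.000; C₋=(4.3096,-3.3735) cross=-25.000
θ=19°:   branch + wants cross > 0 → take C=(4.6360,3.6991) (cross=25.000)
θ=19°: ex = (C−B)/|BC| = (0.7381,0.6747); ey = (-0.6747,0.7381)
θ=19°: P = B + 2.79·ex + 2.61·ey = (1.2438,4.1344)
θ=179°: B = A + 1.00·(cos179°, sin179°) = (-0.9998, 0.0175)
θ=179°: |BD| = 8.9999
θ=179°: circle(B,5.00) ∩ circle(D,5.00): a=4.4999, h=2.1796
θ=179°:   candidates: C₊=(3.5043,2.1883) cross=19.616; C₋=(3.4958,-2.1709) cross=-19.616
θ=179°:   branch + wants cross > 0 → take C=(3.5043,2.1883) (cross=19.616)
θ=179°: ex = (C−B)/|BC| = (0.9008,0.4342); ey = (-0.4342,0.9008)
θ=179°: P = B + 2.79·ex + 2.61·ey = (0.3803,3.5800)

θ=19°: 1.24 4.13
θ=179°: 0.38 3.58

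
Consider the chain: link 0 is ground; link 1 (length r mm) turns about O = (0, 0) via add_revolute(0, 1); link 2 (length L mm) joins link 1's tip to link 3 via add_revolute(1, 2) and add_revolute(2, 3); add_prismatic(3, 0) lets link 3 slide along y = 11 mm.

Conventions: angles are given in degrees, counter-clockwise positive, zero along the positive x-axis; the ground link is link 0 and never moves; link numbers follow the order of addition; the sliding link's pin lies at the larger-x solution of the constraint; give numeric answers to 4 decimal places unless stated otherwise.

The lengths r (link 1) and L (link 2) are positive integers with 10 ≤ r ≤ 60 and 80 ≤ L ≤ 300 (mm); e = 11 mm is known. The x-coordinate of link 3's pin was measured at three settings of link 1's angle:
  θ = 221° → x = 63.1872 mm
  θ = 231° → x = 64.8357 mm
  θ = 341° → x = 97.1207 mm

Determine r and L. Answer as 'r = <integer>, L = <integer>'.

constraint per measurement: (x − r cos θ)² + (r sin θ − e)² = L²
subtracting the θ₁ and θ₂ equations cancels the r² and L² terms:
r = (x₁² − x₂²) / (2[(x₁cos θ₁ + e sin θ₁) − (x₂cos θ₂ + e sin θ₂)]) = 19.0008 → r = 19
L² = (x₁ − r cos θ₁)² + (r sin θ₁ − e)² = 6560.9984 → L = 81.0000 → L = 81
check at θ₃=341°: x = 97.1207 (printed 97.1207) ✓

r = 19, L = 81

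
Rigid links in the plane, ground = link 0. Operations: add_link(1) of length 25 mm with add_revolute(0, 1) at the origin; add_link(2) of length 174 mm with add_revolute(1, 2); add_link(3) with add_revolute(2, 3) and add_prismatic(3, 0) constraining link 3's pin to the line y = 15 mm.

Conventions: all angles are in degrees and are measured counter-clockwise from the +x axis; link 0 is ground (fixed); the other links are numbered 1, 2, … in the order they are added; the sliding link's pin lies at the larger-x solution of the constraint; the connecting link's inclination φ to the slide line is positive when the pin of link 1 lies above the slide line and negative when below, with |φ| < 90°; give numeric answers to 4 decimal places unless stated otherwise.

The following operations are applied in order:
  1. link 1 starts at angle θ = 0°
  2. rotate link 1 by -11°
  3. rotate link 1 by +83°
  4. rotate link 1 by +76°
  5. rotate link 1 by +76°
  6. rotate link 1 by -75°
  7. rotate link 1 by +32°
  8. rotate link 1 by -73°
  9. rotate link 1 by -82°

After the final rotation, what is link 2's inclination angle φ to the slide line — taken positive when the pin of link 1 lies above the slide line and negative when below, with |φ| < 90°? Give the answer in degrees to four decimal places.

geometry: r = 25 mm, L = 174 mm, e = 15 mm; θ starts at 0°
rotate link 1 by -11°: θ ← 0° -11° = -11°
rotate link 1 by +83°: θ ← -11° +83° = 72°
rotate link 1 by +76°: θ ← 72° +76° = 148°
rotate link 1 by +76°: θ ← 148° +76° = 224°
rotate link 1 by -75°: θ ← 224° -75° = 149°
rotate link 1 by +32°: θ ← 149° +32° = 181°
rotate link 1 by -73°: θ ← 181° -73° = 108°
rotate link 1 by -82°: θ ← 108° -82° = 26°
h = r sin θ − e = 10.959279 − 15 = -4.040721
sin φ = h / L = -4.040721 / 174 = -0.02322254
φ = arcsin(-0.02322254) = -1.330673°

-1.3307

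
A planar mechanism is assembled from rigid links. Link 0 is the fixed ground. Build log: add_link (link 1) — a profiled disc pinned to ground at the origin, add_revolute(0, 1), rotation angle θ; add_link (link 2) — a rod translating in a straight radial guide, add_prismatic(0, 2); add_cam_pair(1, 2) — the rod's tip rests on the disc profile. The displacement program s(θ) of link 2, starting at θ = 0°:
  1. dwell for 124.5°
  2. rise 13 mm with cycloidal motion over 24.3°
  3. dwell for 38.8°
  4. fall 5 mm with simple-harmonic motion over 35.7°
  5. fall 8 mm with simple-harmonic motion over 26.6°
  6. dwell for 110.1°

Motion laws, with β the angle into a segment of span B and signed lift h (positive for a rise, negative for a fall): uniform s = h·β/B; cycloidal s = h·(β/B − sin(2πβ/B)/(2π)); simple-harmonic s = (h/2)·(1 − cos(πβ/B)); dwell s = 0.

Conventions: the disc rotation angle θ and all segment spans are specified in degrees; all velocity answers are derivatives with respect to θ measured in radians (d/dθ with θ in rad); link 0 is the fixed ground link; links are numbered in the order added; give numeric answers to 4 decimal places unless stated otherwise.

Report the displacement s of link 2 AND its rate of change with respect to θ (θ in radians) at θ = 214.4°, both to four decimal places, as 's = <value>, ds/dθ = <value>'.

seg 1 [0°–124.5°] dwell: s stays 0.0000
seg 2 [124.5°–148.8°] cycloidal, h=13: full span → s += 13 → s = 13.0000
seg 3 [148.8°–187.6°] dwell: s stays 13.0000
seg 4 [187.6°–223.3°] simple-harmonic, h=-5: θ=214.4° here. β=26.8, B=35.7. -5/2·(1 − cos(π·0.7507)) = -4.2717 → s = 8.7283
velocity in seg [187.6°–223.3°] (simple-harmonic), θ in radians: β = 26.8° = 0.4677 rad, B = 35.7° = 0.6231 rad; ds/dθ = (πh/(2B)) sin(πβ/B) = (π·(-5)/(2·0.6231)) sin(π·0.7507) = -8.893480 mm/rad

s = 8.7283, ds/dθ = -8.8935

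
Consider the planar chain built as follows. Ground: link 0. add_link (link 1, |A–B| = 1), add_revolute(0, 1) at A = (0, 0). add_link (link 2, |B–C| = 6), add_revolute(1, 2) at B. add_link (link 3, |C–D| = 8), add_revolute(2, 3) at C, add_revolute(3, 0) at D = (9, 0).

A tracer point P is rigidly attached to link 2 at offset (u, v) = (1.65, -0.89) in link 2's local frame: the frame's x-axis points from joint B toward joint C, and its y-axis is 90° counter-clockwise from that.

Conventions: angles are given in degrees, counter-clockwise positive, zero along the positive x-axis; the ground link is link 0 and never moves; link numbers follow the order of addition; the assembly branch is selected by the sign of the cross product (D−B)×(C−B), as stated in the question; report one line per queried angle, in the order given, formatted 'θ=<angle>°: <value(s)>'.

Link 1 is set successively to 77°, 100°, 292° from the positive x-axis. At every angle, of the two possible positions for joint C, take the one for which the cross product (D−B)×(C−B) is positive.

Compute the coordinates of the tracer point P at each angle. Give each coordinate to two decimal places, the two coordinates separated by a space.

A=(0,0), D=(9.00,0)
θ=77°: B = A + 1.00·(cos77°, sin77°) = (0.2250, 0.9744)
θ=77°: |BD| = 8.8290
θ=77°: circle(B,6.00) ∩ circle(D,8.00): a=2.8288, h=5.2913
θ=77°:   candidates: C₊=(3.6204,5.9212) cross=46.717; C₋=(2.4525,-4.5968) cross=-46.717
θ=77°:   branch + wants cross > 0 → take C=(3.6204,5.9212) (cross=46.717)
θ=77°: ex = (C−B)/|BC| = (0.5659,0.8245); ey = (-0.8245,0.5659)
θ=77°: P = B + 1.65·ex + -0.89·ey = (1.8925,1.8311)
θ=100°: B = A + 1.00·(cos100°, sin100°) = (-0.1736, 0.9848)
θ=100°: |BD| = 9.2264
θ=100°: circle(B,6.00) ∩ circle(D,8.00): a=3.0958, h=5.1397
θ=100°:   candidates: C₊=(3.4531,5.7647) cross=47.420; C₋=(2.3559,-4.4559) cross=-47.420
θ=100°:   branch + wants cross > 0 → take C=(3.4531,5.7647) (cross=47.420)
θ=100°: ex = (C−B)/|BC| = (0.6045,0.7966); ey = (-0.7966,0.6045)
θ=100°: P = B + 1.65·ex + -0.89·ey = (1.5327,1.7613)
θ=292°: B = A + 1.00·(cos292°, sin292°) = (0.3746, -0.9272)
θ=292°: |BD| = 8.6751
θ=292°: circle(B,6.00) ∩ circle(D,8.00): a=2.7237, h=5.3462
θ=292°:   candidates: C₊=(2.5113,4.6795) cross=46.378; C₋=(3.6541,-5.9516) cross=-46.378
θ=292°:   branch + wants cross > 0 → take C=(2.5113,4.6795) (cross=46.378)
θ=292°: ex = (C−B)/|BC| = (0.3561,0.9344); ey = (-0.9344,0.3561)
θ=292°: P = B + 1.65·ex + -0.89·ey = (1.7939,0.2977)

θ=77°: 1.89 1.83
θ=100°: 1.53 1.76
θ=292°: 1.79 0.30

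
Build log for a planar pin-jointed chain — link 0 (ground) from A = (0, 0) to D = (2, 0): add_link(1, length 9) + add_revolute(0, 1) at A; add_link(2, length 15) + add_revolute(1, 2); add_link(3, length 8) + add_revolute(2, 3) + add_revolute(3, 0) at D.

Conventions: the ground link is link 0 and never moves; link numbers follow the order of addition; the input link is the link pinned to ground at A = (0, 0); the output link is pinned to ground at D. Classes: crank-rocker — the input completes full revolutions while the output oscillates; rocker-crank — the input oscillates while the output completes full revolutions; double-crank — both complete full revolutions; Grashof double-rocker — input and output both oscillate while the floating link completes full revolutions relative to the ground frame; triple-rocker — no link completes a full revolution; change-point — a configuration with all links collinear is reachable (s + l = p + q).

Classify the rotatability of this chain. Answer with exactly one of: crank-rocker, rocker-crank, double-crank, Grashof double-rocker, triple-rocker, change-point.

lengths: ground=2, input=9, coupler=15, output=8
sorted: s=2 (shortest), l=15 (longest), p+q=17
s + l = 17 vs p + q = 17
s + l = p + q → change-point (collinear configuration reachable)

change-point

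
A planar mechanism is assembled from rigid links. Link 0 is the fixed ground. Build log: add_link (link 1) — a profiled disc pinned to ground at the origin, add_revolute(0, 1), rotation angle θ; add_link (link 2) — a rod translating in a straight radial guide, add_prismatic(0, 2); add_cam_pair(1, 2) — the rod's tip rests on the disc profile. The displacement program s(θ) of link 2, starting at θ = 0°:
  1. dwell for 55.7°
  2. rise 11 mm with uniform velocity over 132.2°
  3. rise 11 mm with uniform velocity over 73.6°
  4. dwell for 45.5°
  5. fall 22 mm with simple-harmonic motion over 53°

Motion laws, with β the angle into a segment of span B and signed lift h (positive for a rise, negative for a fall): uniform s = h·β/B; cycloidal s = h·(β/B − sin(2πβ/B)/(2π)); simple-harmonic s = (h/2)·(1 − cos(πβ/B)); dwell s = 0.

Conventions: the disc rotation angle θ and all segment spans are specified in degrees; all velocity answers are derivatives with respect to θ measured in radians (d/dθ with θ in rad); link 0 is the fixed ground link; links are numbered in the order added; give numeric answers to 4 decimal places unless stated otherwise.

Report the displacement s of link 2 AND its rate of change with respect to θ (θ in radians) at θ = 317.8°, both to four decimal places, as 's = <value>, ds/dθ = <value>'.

seg 1 [0°–55.7°] dwell: s stays 0.0000
seg 2 [55.7°–187.9°] uniform, h=11: full span → s += 11 → s = 11.0000
seg 3 [187.9°–261.5°] uniform, h=11: full span → s += 11 → s = 22.0000
seg 4 [261.5°–307°] dwell: s stays 22.0000
seg 5 [307°–360°] simple-harmonic, h=-22: θ=317.8° here. β=10.8, B=53. -22/2·(1 − cos(π·0.2038)) = -2.1781 → s = 19.8219
velocity in seg [307°–360°] (simple-harmonic), θ in radians: β = 10.8° = 0.1885 rad, B = 53° = 0.9250 rad; ds/dθ = (πh/(2B)) sin(πβ/B) = (π·(-22)/(2·0.9250)) sin(π·0.2038) = -22.315522 mm/rad

s = 19.8219, ds/dθ = -22.3155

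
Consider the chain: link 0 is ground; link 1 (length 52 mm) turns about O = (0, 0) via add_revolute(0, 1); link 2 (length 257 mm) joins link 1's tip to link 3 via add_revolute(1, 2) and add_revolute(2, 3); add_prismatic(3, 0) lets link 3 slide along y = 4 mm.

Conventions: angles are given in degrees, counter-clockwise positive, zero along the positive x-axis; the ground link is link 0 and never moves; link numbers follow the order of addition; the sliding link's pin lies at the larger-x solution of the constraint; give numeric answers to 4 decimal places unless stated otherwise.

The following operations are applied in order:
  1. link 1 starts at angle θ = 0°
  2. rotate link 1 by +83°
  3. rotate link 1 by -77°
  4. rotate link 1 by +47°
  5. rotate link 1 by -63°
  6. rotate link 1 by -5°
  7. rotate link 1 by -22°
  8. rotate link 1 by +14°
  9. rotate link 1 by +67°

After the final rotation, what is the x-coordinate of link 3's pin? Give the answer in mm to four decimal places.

geometry: r = 52 mm, L = 257 mm, e = 4 mm; θ starts at 0°
rotate link 1 by +83°: θ ← 0° +83° = 83°
rotate link 1 by -77°: θ ← 83° -77° = 6°
rotate link 1 by +47°: θ ← 6° +47° = 53°
rotate link 1 by -63°: θ ← 53° -63° = -10°
rotate link 1 by -5°: θ ← -10° -5° = -15°
rotate link 1 by -22°: θ ← -15° -22° = -37°
rotate link 1 by +14°: θ ← -37° +14° = -23°
rotate link 1 by +67°: θ ← -23° +67° = 44°
crank pin P = (r cos θ, r sin θ) = (37.405670, 36.122235)
h = r sin θ − e = 36.122235 − 4 = 32.122235
x = r cos θ + √(L² − h²) = 37.405670 + 254.984631 = 292.390301

292.3903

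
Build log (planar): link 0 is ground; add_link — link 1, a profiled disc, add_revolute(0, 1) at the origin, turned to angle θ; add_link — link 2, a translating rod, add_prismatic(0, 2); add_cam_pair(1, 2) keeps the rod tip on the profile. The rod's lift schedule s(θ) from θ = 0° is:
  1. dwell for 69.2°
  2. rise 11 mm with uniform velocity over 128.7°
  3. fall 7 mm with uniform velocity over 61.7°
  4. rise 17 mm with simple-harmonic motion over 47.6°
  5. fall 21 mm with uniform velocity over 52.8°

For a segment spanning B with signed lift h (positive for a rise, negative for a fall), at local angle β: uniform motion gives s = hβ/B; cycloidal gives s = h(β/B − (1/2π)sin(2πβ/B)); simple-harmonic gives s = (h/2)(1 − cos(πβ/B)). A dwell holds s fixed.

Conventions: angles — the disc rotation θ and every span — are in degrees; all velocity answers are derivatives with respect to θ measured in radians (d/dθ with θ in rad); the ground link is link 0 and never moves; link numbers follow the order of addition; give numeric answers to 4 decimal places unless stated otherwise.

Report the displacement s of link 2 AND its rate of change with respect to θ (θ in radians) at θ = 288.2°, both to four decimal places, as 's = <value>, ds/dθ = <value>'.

seg 1 [0°–69.2°] dwell: s stays 0.0000
seg 2 [69.2°–197.9°] uniform, h=11: full span → s += 11 → s = 11.0000
seg 3 [197.9°–259.6°] uniform, h=-7: full span → s += -7 → s = 4.0000
seg 4 [259.6°–307.2°] simple-harmonic, h=17: θ=288.2° here. β=28.6, B=47.6. 17/2·(1 − cos(π·0.6008)) = 11.1480 → s = 15.1480
velocity in seg [259.6°–307.2°] (simple-harmonic), θ in radians: β = 28.6° = 0.4992 rad, B = 47.6° = 0.8308 rad; ds/dθ = (πh/(2B)) sin(πβ/B) = (π·17/(2·0.8308)) sin(π·0.6008) = 30.543345 mm/rad

s = 15.1480, ds/dθ = 30.5433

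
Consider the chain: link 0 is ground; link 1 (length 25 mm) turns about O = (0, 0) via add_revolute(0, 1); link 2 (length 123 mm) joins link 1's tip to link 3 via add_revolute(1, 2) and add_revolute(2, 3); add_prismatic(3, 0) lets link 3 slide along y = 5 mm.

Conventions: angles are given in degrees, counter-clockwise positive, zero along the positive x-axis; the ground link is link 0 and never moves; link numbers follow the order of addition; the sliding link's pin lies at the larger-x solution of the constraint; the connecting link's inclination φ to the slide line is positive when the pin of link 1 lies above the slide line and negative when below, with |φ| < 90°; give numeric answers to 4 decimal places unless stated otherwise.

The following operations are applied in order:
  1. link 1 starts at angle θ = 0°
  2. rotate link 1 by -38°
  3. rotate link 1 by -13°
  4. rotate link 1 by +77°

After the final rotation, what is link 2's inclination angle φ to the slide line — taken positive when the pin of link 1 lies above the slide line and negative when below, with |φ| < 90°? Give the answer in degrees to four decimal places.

geometry: r = 25 mm, L = 123 mm, e = 5 mm; θ starts at 0°
rotate link 1 by -38°: θ ← 0° -38° = -38°
rotate link 1 by -13°: θ ← -38° -13° = -51°
rotate link 1 by +77°: θ ← -51° +77° = 26°
h = r sin θ − e = 10.959279 − 5 = 5.959279
sin φ = h / L = 5.959279 / 123 = 0.04844942
φ = arcsin(0.04844942) = 2.777034°

2.7770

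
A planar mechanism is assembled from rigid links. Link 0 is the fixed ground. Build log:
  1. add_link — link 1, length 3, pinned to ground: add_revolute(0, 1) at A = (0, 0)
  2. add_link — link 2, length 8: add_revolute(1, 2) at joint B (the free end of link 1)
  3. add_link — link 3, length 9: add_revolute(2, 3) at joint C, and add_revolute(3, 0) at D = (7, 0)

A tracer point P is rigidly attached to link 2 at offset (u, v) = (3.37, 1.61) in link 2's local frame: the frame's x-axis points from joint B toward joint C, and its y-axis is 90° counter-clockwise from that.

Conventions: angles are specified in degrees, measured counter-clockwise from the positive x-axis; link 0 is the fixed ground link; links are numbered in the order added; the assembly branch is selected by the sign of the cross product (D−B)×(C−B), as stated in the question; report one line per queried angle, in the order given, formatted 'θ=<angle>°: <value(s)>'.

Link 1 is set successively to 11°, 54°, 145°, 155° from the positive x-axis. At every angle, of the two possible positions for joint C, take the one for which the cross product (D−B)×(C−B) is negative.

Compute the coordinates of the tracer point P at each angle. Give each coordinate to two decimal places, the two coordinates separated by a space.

A=(0,0), D=(7.00,0)
θ=11°: B = A + 3.00·(cos11°, sin11°) = (2.9449, 0.5724)
θ=11°: |BD| = 4.0953
θ=11°: circle(B,8.00) ∩ circle(D,9.00): a=-0.0279, h=8.0000
θ=11°:   candidates: C₊=(4.0355,8.4977) cross=32.762; C₋=(1.7991,-7.3451) cross=-32.762
θ=11°:   branch - wants cross < 0 → take C=(1.7991,-7.3451) (cross=-32.762)
θ=11°: ex = (C−B)/|BC| = (-0.1432,-0.9897); ey = (0.9897,-0.1432)
θ=11°: P = B + 3.37·ex + 1.61·ey = (4.0556,-2.9934)
θ=54°: B = A + 3.00·(cos54°, sin54°) = (1.7634, 2.4271)
θ=54°: |BD| = 5.7717
θ=54°: circle(B,8.00) ∩ circle(D,9.00): a=1.4132, h=7.8742
θ=54°:   candidates: C₊=(6.3567,8.9770) cross=45.448; C₋=(-0.2656,-5.3114) cross=-45.448
θ=54°:   branch - wants cross < 0 → take C=(-0.2656,-5.3114) (cross=-45.448)
θ=54°: ex = (C−B)/|BC| = (-0.2536,-0.9673); ey = (0.9673,-0.2536)
θ=54°: P = B + 3.37·ex + 1.61·ey = (2.4660,-1.2411)
θ=145°: B = A + 3.00·(cos145°, sin145°) = (-2.4575, 1.7207)
θ=145°: |BD| = 9.6127
θ=145°: circle(B,8.00) ∩ circle(D,9.00): a=3.9221, h=6.9726
θ=145°:   candidates: C₊=(2.6494,7.8786) cross=67.026; C₋=(0.1532,-5.8413) cross=-67.026
θ=145°:   branch - wants cross < 0 → take C=(0.1532,-5.8413) (cross=-67.026)
θ=145°: ex = (C−B)/|BC| = (0.3263,-0.9453); ey = (0.9453,0.3263)
θ=145°: P = B + 3.37·ex + 1.61·ey = (0.1641,-0.9394)
θ=155°: B = A + 3.00·(cos155°, sin155°) = (-2.7189, 1.2679)
θ=155°: |BD| = 9.8013
θ=155°: circle(B,8.00) ∩ circle(D,9.00): a=4.0334, h=6.9088
θ=155°:   candidates: C₊=(2.1743,7.5969) cross=67.715; C₋=(0.3869,-6.1047) cross=-67.715
θ=155°:   branch - wants cross < 0 → take C=(0.3869,-6.1047) (cross=-67.715)
θ=155°: ex = (C−B)/|BC| = (0.3882,-0.9216); ey = (0.9216,0.3882)
θ=155°: P = B + 3.37·ex + 1.61·ey = (0.0731,-1.2128)

θ=11°: 4.06 -2.99
θ=54°: 2.47 -1.24
θ=145°: 0.16 -0.94
θ=155°: 0.07 -1.21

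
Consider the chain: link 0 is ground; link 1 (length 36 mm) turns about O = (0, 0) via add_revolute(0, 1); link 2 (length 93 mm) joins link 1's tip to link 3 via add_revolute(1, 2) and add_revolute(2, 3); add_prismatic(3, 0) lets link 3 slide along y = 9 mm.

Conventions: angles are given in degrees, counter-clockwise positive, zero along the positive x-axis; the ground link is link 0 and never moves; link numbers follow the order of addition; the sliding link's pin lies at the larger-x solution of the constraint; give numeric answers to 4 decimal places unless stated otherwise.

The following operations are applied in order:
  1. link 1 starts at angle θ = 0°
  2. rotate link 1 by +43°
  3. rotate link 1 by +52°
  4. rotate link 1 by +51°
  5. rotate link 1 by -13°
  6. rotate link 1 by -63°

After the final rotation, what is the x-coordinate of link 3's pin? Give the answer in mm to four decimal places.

geometry: r = 36 mm, L = 93 mm, e = 9 mm; θ starts at 0°
rotate link 1 by +43°: θ ← 0° +43° = 43°
rotate link 1 by +52°: θ ← 43° +52° = 95°
rotate link 1 by +51°: θ ← 95° +51° = 146°
rotate link 1 by -13°: θ ← 146° -13° = 133°
rotate link 1 by -63°: θ ← 133° -63° = 70°
crank pin P = (r cos θ, r sin θ) = (12.312725, 33.828934)
h = r sin θ − e = 33.828934 − 9 = 24.828934
x = r cos θ + √(L² − h²) = 12.312725 + 89.624349 = 101.937075

101.9371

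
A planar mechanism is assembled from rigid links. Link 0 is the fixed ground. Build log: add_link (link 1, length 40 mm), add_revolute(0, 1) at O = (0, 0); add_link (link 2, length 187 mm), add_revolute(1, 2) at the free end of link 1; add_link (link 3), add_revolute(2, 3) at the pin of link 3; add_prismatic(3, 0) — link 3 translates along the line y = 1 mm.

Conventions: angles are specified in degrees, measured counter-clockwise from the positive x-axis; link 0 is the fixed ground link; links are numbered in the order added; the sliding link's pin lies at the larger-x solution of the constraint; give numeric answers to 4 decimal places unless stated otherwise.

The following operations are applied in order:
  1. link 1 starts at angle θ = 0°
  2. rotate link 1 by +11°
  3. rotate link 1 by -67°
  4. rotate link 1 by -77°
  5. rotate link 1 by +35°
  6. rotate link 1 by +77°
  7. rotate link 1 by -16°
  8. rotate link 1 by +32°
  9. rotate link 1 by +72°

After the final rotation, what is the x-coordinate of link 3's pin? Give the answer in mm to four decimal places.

geometry: r = 40 mm, L = 187 mm, e = 1 mm; θ starts at 0°
rotate link 1 by +11°: θ ← 0° +11° = 11°
rotate link 1 by -67°: θ ← 11° -67° = -56°
rotate link 1 by -77°: θ ← -56° -77° = -133°
rotate link 1 by +35°: θ ← -133° +35° = -98°
rotate link 1 by +77°: θ ← -98° +77° = -21°
rotate link 1 by -16°: θ ← -21° -16° = -37°
rotate link 1 by +32°: θ ← -37° +32° = -5°
rotate link 1 by +72°: θ ← -5° +72° = 67°
crank pin P = (r cos θ, r sin θ) = (15.629245, 36.820194)
h = r sin θ − e = 36.820194 − 1 = 35.820194
x = r cos θ + √(L² − h²) = 15.629245 + 183.537227 = 199.166472

199.1665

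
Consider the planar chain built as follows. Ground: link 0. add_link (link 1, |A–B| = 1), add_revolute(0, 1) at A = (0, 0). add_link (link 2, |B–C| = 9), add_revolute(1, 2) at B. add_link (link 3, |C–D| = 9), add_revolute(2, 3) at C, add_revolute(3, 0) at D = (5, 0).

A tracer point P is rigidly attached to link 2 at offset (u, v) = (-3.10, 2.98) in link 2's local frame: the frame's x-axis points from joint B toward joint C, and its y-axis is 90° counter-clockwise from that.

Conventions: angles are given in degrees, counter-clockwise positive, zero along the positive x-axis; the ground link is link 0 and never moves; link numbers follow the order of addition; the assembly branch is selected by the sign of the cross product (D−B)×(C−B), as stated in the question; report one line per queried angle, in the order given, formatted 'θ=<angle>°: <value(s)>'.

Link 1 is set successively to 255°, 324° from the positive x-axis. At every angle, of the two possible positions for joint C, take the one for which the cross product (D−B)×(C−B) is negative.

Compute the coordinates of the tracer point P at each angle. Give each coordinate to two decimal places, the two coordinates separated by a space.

A=(0,0), D=(5.00,0)
θ=255°: B = A + 1.00·(cos255°, sin255°) = (-0.2588, -0.9659)
θ=255°: |BD| = 5.3468
θ=255°: circle(B,9.00) ∩ circle(D,9.00): a=2.6734, h=8.5938
θ=255°:   candidates: C₊=(0.8181,7.9694) cross=45.949; C₋=(3.9231,-8.9353) cross=-45.949
θ=255°:   branch - wants cross < 0 → take C=(3.9231,-8.9353) (cross=-45.949)
θ=255°: ex = (C−B)/|BC| = (0.4647,-0.8855); ey = (0.8855,0.4647)
θ=255°: P = B + -3.10·ex + 2.98·ey = (0.9395,3.1638)
θ=324°: B = A + 1.00·(cos324°, sin324°) = (0.8090, -0.5878)
θ=324°: |BD| = 4.2320
θ=324°: circle(B,9.00) ∩ circle(D,9.00): a=2.1160, h=8.7477
θ=324°:   candidates: C₊=(1.6895,8.3690) cross=37.020; C₋=(4.1195,-8.9568) cross=-37.020
θ=324°:   branch - wants cross < 0 → take C=(4.1195,-8.9568) (cross=-37.020)
θ=324°: ex = (C−B)/|BC| = (0.3678,-0.9299); ey = (0.9299,0.3678)
θ=324°: P = B + -3.10·ex + 2.98·ey = (2.4398,3.3910)

θ=255°: 0.94 3.16
θ=324°: 2.44 3.39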